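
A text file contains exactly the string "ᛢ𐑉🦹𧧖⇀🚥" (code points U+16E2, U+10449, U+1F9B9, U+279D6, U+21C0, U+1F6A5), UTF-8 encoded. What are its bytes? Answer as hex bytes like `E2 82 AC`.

U+16E2: 3-byte form → E1 9B A2.
U+10449: 4-byte form → F0 90 91 89.
U+1F9B9: 4-byte form → F0 9F A6 B9.
U+279D6: 4-byte form → F0 A7 A7 96.
U+21C0: 3-byte form → E2 87 80.
U+1F6A5: 4-byte form → F0 9F 9A A5.
Concatenated (22 bytes): E1 9B A2 F0 90 91 89 F0 9F A6 B9 F0 A7 A7 96 E2 87 80 F0 9F 9A A5.

E1 9B A2 F0 90 91 89 F0 9F A6 B9 F0 A7 A7 96 E2 87 80 F0 9F 9A A5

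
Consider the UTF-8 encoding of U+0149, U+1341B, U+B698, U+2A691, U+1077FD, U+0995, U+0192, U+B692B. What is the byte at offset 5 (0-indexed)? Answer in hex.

0x9B

U+0149 → 2-byte form C5 89 at offsets 0–1.
U+1341B → 4-byte form F0 93 90 9B at offsets 2–5.
Offset 5 falls in char 2's range; it's byte 4 of F0 93 90 9B = 0x9B.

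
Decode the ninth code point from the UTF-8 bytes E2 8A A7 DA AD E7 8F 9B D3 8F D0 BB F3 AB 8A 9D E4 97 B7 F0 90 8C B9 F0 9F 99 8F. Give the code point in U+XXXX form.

U+1F64F

Offset 0: leading byte 0xE2 = 11100010 → 3-byte char #1 = E2 8A A7.
Offset 3: leading byte 0xDA = 11011010 → 2-byte char #2 = DA AD.
Offset 5: leading byte 0xE7 = 11100111 → 3-byte char #3 = E7 8F 9B.
Offset 8: leading byte 0xD3 = 11010011 → 2-byte char #4 = D3 8F.
Offset 10: leading byte 0xD0 = 11010000 → 2-byte char #5 = D0 BB.
Offset 12: leading byte 0xF3 = 11110011 → 4-byte char #6 = F3 AB 8A 9D.
Offset 16: leading byte 0xE4 = 11100100 → 3-byte char #7 = E4 97 B7.
Offset 19: leading byte 0xF0 = 11110000 → 4-byte char #8 = F0 90 8C B9.
Offset 23: leading byte 0xF0 = 11110000 → 4-byte char #9 = F0 9F 99 8F.
Leading byte 0xF0 = 11110000 matches 11110xxx → 4-byte sequence.
Byte 1: 0xF0 = 11110000, payload 000 (3 bits).
Byte 2: 0x9F = 10011111 (10xxxxxx ✓), payload 011111.
Byte 3: 0x99 = 10011001 (10xxxxxx ✓), payload 011001.
Byte 4: 0x8F = 10001111 (10xxxxxx ✓), payload 001111.
Concatenate: 000011111011001001111 = 0x1F64F (21 bits → U+1F64F).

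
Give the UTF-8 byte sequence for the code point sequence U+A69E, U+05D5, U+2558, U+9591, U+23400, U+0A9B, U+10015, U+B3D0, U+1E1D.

EA 9A 9E D7 95 E2 95 98 E9 96 91 F0 A3 90 80 E0 AA 9B F0 90 80 95 EB 8F 90 E1 B8 9D

U+A69E: 3-byte form → EA 9A 9E.
U+05D5: 2-byte form → D7 95.
U+2558: 3-byte form → E2 95 98.
U+9591: 3-byte form → E9 96 91.
U+23400: 4-byte form → F0 A3 90 80.
U+0A9B: 3-byte form → E0 AA 9B.
U+10015: 4-byte form → F0 90 80 95.
U+B3D0: 3-byte form → EB 8F 90.
U+1E1D: 3-byte form → E1 B8 9D.
Concatenated (28 bytes): EA 9A 9E D7 95 E2 95 98 E9 96 91 F0 A3 90 80 E0 AA 9B F0 90 80 95 EB 8F 90 E1 B8 9D.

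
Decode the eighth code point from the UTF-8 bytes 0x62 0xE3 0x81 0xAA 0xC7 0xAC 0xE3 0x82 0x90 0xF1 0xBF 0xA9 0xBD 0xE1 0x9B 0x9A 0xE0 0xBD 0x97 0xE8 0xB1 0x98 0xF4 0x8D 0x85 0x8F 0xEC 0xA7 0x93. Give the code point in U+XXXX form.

Offset 0: leading byte 0x62 = 01100010 → 1-byte char #1 = 62.
Offset 1: leading byte 0xE3 = 11100011 → 3-byte char #2 = E3 81 AA.
Offset 4: leading byte 0xC7 = 11000111 → 2-byte char #3 = C7 AC.
Offset 6: leading byte 0xE3 = 11100011 → 3-byte char #4 = E3 82 90.
Offset 9: leading byte 0xF1 = 11110001 → 4-byte char #5 = F1 BF A9 BD.
Offset 13: leading byte 0xE1 = 11100001 → 3-byte char #6 = E1 9B 9A.
Offset 16: leading byte 0xE0 = 11100000 → 3-byte char #7 = E0 BD 97.
Offset 19: leading byte 0xE8 = 11101000 → 3-byte char #8 = E8 B1 98.
Leading byte 0xE8 = 11101000 matches 1110xxxx → 3-byte sequence.
Byte 1: 0xE8 = 11101000, payload 1000 (4 bits).
Byte 2: 0xB1 = 10110001 (10xxxxxx ✓), payload 110001.
Byte 3: 0x98 = 10011000 (10xxxxxx ✓), payload 011000.
Concatenate: 1000110001011000 = 0x8C58 (16 bits → U+8C58).

U+8C58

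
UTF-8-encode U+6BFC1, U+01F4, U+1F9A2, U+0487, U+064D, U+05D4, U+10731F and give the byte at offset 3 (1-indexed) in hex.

1-indexed offset 3 is 0-indexed offset 2.
U+6BFC1 → 4-byte form F1 AB BF 81 at offsets 0–3.
Offset 2 falls in char 1's range; it's byte 3 of F1 AB BF 81 = 0xBF.

0xBF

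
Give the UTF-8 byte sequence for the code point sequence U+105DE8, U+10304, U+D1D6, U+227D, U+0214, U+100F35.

U+105DE8: 4-byte form → F4 85 B7 A8.
U+10304: 4-byte form → F0 90 8C 84.
U+D1D6: 3-byte form → ED 87 96.
U+227D: 3-byte form → E2 89 BD.
U+0214: 2-byte form → C8 94.
U+100F35: 4-byte form → F4 80 BC B5.
Concatenated (20 bytes): F4 85 B7 A8 F0 90 8C 84 ED 87 96 E2 89 BD C8 94 F4 80 BC B5.

F4 85 B7 A8 F0 90 8C 84 ED 87 96 E2 89 BD C8 94 F4 80 BC B5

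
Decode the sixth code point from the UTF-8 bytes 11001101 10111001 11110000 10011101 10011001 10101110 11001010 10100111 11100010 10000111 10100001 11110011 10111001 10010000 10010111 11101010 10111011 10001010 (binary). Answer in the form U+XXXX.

U+AECA

Offset 0: leading byte 0xCD = 11001101 → 2-byte char #1 = CD B9.
Offset 2: leading byte 0xF0 = 11110000 → 4-byte char #2 = F0 9D 99 AE.
Offset 6: leading byte 0xCA = 11001010 → 2-byte char #3 = CA A7.
Offset 8: leading byte 0xE2 = 11100010 → 3-byte char #4 = E2 87 A1.
Offset 11: leading byte 0xF3 = 11110011 → 4-byte char #5 = F3 B9 90 97.
Offset 15: leading byte 0xEA = 11101010 → 3-byte char #6 = EA BB 8A.
Leading byte 0xEA = 11101010 matches 1110xxxx → 3-byte sequence.
Byte 1: 0xEA = 11101010, payload 1010 (4 bits).
Byte 2: 0xBB = 10111011 (10xxxxxx ✓), payload 111011.
Byte 3: 0x8A = 10001010 (10xxxxxx ✓), payload 001010.
Concatenate: 1010111011001010 = 0xAECA (16 bits → U+AECA).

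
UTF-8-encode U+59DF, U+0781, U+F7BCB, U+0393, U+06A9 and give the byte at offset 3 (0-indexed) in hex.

0xDE

U+59DF → 3-byte form E5 A7 9F at offsets 0–2.
U+0781 → 2-byte form DE 81 at offsets 3–4.
Offset 3 falls in char 2's range; it's byte 1 of DE 81 = 0xDE.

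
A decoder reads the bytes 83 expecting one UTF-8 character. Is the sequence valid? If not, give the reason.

invalid (continuation byte with no leading byte)

Byte 0x83 = 10000011 has the form 10xxxxxx — a continuation byte — but there is no preceding leading byte.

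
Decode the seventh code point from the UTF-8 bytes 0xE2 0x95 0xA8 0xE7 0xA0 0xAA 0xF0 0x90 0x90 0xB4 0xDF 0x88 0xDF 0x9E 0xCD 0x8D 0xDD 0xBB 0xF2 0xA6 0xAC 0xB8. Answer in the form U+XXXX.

U+077B

Offset 0: leading byte 0xE2 = 11100010 → 3-byte char #1 = E2 95 A8.
Offset 3: leading byte 0xE7 = 11100111 → 3-byte char #2 = E7 A0 AA.
Offset 6: leading byte 0xF0 = 11110000 → 4-byte char #3 = F0 90 90 B4.
Offset 10: leading byte 0xDF = 11011111 → 2-byte char #4 = DF 88.
Offset 12: leading byte 0xDF = 11011111 → 2-byte char #5 = DF 9E.
Offset 14: leading byte 0xCD = 11001101 → 2-byte char #6 = CD 8D.
Offset 16: leading byte 0xDD = 11011101 → 2-byte char #7 = DD BB.
Leading byte 0xDD = 11011101 matches 110xxxxx → 2-byte sequence.
Byte 1: 0xDD = 11011101, payload 11101 (5 bits).
Byte 2: 0xBB = 10111011 (10xxxxxx ✓), payload 111011.
Concatenate: 11101111011 = 0x77B (11 bits → U+077B).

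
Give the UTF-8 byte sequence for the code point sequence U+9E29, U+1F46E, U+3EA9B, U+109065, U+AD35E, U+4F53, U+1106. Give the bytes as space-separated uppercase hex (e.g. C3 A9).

U+9E29: 3-byte form → E9 B8 A9.
U+1F46E: 4-byte form → F0 9F 91 AE.
U+3EA9B: 4-byte form → F0 BE AA 9B.
U+109065: 4-byte form → F4 89 81 A5.
U+AD35E: 4-byte form → F2 AD 8D 9E.
U+4F53: 3-byte form → E4 BD 93.
U+1106: 3-byte form → E1 84 86.
Concatenated (25 bytes): E9 B8 A9 F0 9F 91 AE F0 BE AA 9B F4 89 81 A5 F2 AD 8D 9E E4 BD 93 E1 84 86.

E9 B8 A9 F0 9F 91 AE F0 BE AA 9B F4 89 81 A5 F2 AD 8D 9E E4 BD 93 E1 84 86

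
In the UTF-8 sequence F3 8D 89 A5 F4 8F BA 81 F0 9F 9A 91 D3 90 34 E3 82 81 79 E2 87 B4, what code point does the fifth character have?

U+0034

Offset 0: leading byte 0xF3 = 11110011 → 4-byte char #1 = F3 8D 89 A5.
Offset 4: leading byte 0xF4 = 11110100 → 4-byte char #2 = F4 8F BA 81.
Offset 8: leading byte 0xF0 = 11110000 → 4-byte char #3 = F0 9F 9A 91.
Offset 12: leading byte 0xD3 = 11010011 → 2-byte char #4 = D3 90.
Offset 14: leading byte 0x34 = 00110100 → 1-byte char #5 = 34.
Leading byte 0x34 = 00110100 matches 0xxxxxxx → 1-byte sequence.
Byte 1: 0x34 = 00110100, payload 0110100 (7 bits).
Concatenate: 0110100 = 0x34 (7 bits → U+0034).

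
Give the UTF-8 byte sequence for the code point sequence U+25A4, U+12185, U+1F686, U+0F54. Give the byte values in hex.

E2 96 A4 F0 92 86 85 F0 9F 9A 86 E0 BD 94

U+25A4: 3-byte form → E2 96 A4.
U+12185: 4-byte form → F0 92 86 85.
U+1F686: 4-byte form → F0 9F 9A 86.
U+0F54: 3-byte form → E0 BD 94.
Concatenated (14 bytes): E2 96 A4 F0 92 86 85 F0 9F 9A 86 E0 BD 94.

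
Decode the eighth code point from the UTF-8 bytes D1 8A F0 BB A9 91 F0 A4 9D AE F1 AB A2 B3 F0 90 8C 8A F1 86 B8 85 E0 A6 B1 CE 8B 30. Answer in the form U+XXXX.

Offset 0: leading byte 0xD1 = 11010001 → 2-byte char #1 = D1 8A.
Offset 2: leading byte 0xF0 = 11110000 → 4-byte char #2 = F0 BB A9 91.
Offset 6: leading byte 0xF0 = 11110000 → 4-byte char #3 = F0 A4 9D AE.
Offset 10: leading byte 0xF1 = 11110001 → 4-byte char #4 = F1 AB A2 B3.
Offset 14: leading byte 0xF0 = 11110000 → 4-byte char #5 = F0 90 8C 8A.
Offset 18: leading byte 0xF1 = 11110001 → 4-byte char #6 = F1 86 B8 85.
Offset 22: leading byte 0xE0 = 11100000 → 3-byte char #7 = E0 A6 B1.
Offset 25: leading byte 0xCE = 11001110 → 2-byte char #8 = CE 8B.
Leading byte 0xCE = 11001110 matches 110xxxxx → 2-byte sequence.
Byte 1: 0xCE = 11001110, payload 01110 (5 bits).
Byte 2: 0x8B = 10001011 (10xxxxxx ✓), payload 001011.
Concatenate: 01110001011 = 0x38B (11 bits → U+038B).

U+038B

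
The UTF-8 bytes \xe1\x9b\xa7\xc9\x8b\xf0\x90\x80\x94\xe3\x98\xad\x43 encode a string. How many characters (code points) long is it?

Byte at offset 0: 0xE1 = 11100001 → 3-byte char (#1). Advance 3.
Byte at offset 3: 0xC9 = 11001001 → 2-byte char (#2). Advance 2.
Byte at offset 5: 0xF0 = 11110000 → 4-byte char (#3). Advance 4.
Byte at offset 9: 0xE3 = 11100011 → 3-byte char (#4). Advance 3.
Byte at offset 12: 0x43 = 01000011 → 1-byte char (#5). Advance 1.
Reached end at offset 13 after 5 code points.

5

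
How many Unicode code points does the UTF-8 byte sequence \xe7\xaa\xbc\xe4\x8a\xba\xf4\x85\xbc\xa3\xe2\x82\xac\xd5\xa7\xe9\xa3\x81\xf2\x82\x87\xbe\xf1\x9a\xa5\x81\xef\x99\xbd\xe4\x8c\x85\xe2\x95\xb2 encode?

Byte at offset 0: 0xE7 = 11100111 → 3-byte char (#1). Advance 3.
Byte at offset 3: 0xE4 = 11100100 → 3-byte char (#2). Advance 3.
Byte at offset 6: 0xF4 = 11110100 → 4-byte char (#3). Advance 4.
Byte at offset 10: 0xE2 = 11100010 → 3-byte char (#4). Advance 3.
Byte at offset 13: 0xD5 = 11010101 → 2-byte char (#5). Advance 2.
Byte at offset 15: 0xE9 = 11101001 → 3-byte char (#6). Advance 3.
Byte at offset 18: 0xF2 = 11110010 → 4-byte char (#7). Advance 4.
Byte at offset 22: 0xF1 = 11110001 → 4-byte char (#8). Advance 4.
Byte at offset 26: 0xEF = 11101111 → 3-byte char (#9). Advance 3.
Byte at offset 29: 0xE4 = 11100100 → 3-byte char (#10). Advance 3.
Byte at offset 32: 0xE2 = 11100010 → 3-byte char (#11). Advance 3.
Reached end at offset 35 after 11 code points.

11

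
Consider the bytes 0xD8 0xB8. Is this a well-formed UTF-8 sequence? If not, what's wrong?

valid

Leading byte 0xD8 = 11011000 → 2-byte form.
Continuation bytes 0xB8=10111000 all match 10xxxxxx.
Decoded value 0x638 is ≥ 0x80 (shortest form) and not a surrogate.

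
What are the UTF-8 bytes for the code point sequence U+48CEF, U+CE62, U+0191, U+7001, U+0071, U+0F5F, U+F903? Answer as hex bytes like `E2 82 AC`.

F1 88 B3 AF EC B9 A2 C6 91 E7 80 81 71 E0 BD 9F EF A4 83

U+48CEF: 4-byte form → F1 88 B3 AF.
U+CE62: 3-byte form → EC B9 A2.
U+0191: 2-byte form → C6 91.
U+7001: 3-byte form → E7 80 81.
U+0071: 1-byte form → 71.
U+0F5F: 3-byte form → E0 BD 9F.
U+F903: 3-byte form → EF A4 83.
Concatenated (19 bytes): F1 88 B3 AF EC B9 A2 C6 91 E7 80 81 71 E0 BD 9F EF A4 83.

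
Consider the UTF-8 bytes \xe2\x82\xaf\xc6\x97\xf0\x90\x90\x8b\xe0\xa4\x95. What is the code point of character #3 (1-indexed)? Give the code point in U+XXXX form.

U+1040B

Offset 0: leading byte 0xE2 = 11100010 → 3-byte char #1 = E2 82 AF.
Offset 3: leading byte 0xC6 = 11000110 → 2-byte char #2 = C6 97.
Offset 5: leading byte 0xF0 = 11110000 → 4-byte char #3 = F0 90 90 8B.
Leading byte 0xF0 = 11110000 matches 11110xxx → 4-byte sequence.
Byte 1: 0xF0 = 11110000, payload 000 (3 bits).
Byte 2: 0x90 = 10010000 (10xxxxxx ✓), payload 010000.
Byte 3: 0x90 = 10010000 (10xxxxxx ✓), payload 010000.
Byte 4: 0x8B = 10001011 (10xxxxxx ✓), payload 001011.
Concatenate: 000010000010000001011 = 0x1040B (21 bits → U+1040B).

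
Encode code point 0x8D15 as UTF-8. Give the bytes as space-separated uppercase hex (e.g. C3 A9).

E8 B4 95

U+8D15 = 0x8D15 = 36117 decimal. In range U+0800–U+FFFF → 3-byte form: 1110xxxx 10xxxxxx 10xxxxxx.
Binary (16 bits): 1000110100010101.
Split 4+6+6: 1000 | 110100 | 010101.
Byte 1: 11101000 = 0xE8.
Byte 2: 10110100 = 0xB4.
Byte 3: 10010101 = 0x95.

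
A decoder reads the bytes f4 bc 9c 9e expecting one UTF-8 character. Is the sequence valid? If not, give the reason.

Leading byte 0xF4 = 11110100 → 4-byte form.
Payload = 0x13C71E, which exceeds U+10FFFF, the maximum Unicode code point. (Leading bytes F5–FF, or F4 followed by ≥ 0x90, are invalid.)

invalid (encodes a value above U+10FFFF)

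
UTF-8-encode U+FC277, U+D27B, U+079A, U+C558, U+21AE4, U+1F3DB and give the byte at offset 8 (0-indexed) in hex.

0x9A

U+FC277 → 4-byte form F3 BC 89 B7 at offsets 0–3.
U+D27B → 3-byte form ED 89 BB at offsets 4–6.
U+079A → 2-byte form DE 9A at offsets 7–8.
Offset 8 falls in char 3's range; it's byte 2 of DE 9A = 0x9A.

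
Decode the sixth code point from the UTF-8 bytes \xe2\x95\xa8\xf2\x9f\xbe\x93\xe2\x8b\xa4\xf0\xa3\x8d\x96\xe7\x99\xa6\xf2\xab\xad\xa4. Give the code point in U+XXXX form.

Offset 0: leading byte 0xE2 = 11100010 → 3-byte char #1 = E2 95 A8.
Offset 3: leading byte 0xF2 = 11110010 → 4-byte char #2 = F2 9F BE 93.
Offset 7: leading byte 0xE2 = 11100010 → 3-byte char #3 = E2 8B A4.
Offset 10: leading byte 0xF0 = 11110000 → 4-byte char #4 = F0 A3 8D 96.
Offset 14: leading byte 0xE7 = 11100111 → 3-byte char #5 = E7 99 A6.
Offset 17: leading byte 0xF2 = 11110010 → 4-byte char #6 = F2 AB AD A4.
Leading byte 0xF2 = 11110010 matches 11110xxx → 4-byte sequence.
Byte 1: 0xF2 = 11110010, payload 010 (3 bits).
Byte 2: 0xAB = 10101011 (10xxxxxx ✓), payload 101011.
Byte 3: 0xAD = 10101101 (10xxxxxx ✓), payload 101101.
Byte 4: 0xA4 = 10100100 (10xxxxxx ✓), payload 100100.
Concatenate: 010101011101101100100 = 0xABB64 (21 bits → U+ABB64).

U+ABB64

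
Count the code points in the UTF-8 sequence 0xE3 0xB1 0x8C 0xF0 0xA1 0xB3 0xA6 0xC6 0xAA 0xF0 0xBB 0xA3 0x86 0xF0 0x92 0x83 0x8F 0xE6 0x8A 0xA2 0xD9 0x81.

Byte at offset 0: 0xE3 = 11100011 → 3-byte char (#1). Advance 3.
Byte at offset 3: 0xF0 = 11110000 → 4-byte char (#2). Advance 4.
Byte at offset 7: 0xC6 = 11000110 → 2-byte char (#3). Advance 2.
Byte at offset 9: 0xF0 = 11110000 → 4-byte char (#4). Advance 4.
Byte at offset 13: 0xF0 = 11110000 → 4-byte char (#5). Advance 4.
Byte at offset 17: 0xE6 = 11100110 → 3-byte char (#6). Advance 3.
Byte at offset 20: 0xD9 = 11011001 → 2-byte char (#7). Advance 2.
Reached end at offset 22 after 7 code points.

7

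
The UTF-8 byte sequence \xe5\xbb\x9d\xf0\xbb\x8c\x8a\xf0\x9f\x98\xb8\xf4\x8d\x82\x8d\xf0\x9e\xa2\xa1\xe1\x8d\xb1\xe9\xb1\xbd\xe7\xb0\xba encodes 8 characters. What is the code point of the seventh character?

Offset 0: leading byte 0xE5 = 11100101 → 3-byte char #1 = E5 BB 9D.
Offset 3: leading byte 0xF0 = 11110000 → 4-byte char #2 = F0 BB 8C 8A.
Offset 7: leading byte 0xF0 = 11110000 → 4-byte char #3 = F0 9F 98 B8.
Offset 11: leading byte 0xF4 = 11110100 → 4-byte char #4 = F4 8D 82 8D.
Offset 15: leading byte 0xF0 = 11110000 → 4-byte char #5 = F0 9E A2 A1.
Offset 19: leading byte 0xE1 = 11100001 → 3-byte char #6 = E1 8D B1.
Offset 22: leading byte 0xE9 = 11101001 → 3-byte char #7 = E9 B1 BD.
Leading byte 0xE9 = 11101001 matches 1110xxxx → 3-byte sequence.
Byte 1: 0xE9 = 11101001, payload 1001 (4 bits).
Byte 2: 0xB1 = 10110001 (10xxxxxx ✓), payload 110001.
Byte 3: 0xBD = 10111101 (10xxxxxx ✓), payload 111101.
Concatenate: 1001110001111101 = 0x9C7D (16 bits → U+9C7D).

U+9C7D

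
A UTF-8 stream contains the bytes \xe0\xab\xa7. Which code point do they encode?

U+0AE7

Leading byte 0xE0 = 11100000 matches 1110xxxx → 3-byte sequence.
Byte 1: 0xE0 = 11100000, payload 0000 (4 bits).
Byte 2: 0xAB = 10101011 (10xxxxxx ✓), payload 101011.
Byte 3: 0xA7 = 10100111 (10xxxxxx ✓), payload 100111.
Concatenate: 0000101011100111 = 0xAE7 (16 bits → U+0AE7).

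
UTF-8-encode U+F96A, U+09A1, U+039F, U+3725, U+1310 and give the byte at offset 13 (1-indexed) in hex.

0x8C

1-indexed offset 13 is 0-indexed offset 12.
U+F96A → 3-byte form EF A5 AA at offsets 0–2.
U+09A1 → 3-byte form E0 A6 A1 at offsets 3–5.
U+039F → 2-byte form CE 9F at offsets 6–7.
U+3725 → 3-byte form E3 9C A5 at offsets 8–10.
U+1310 → 3-byte form E1 8C 90 at offsets 11–13.
Offset 12 falls in char 5's range; it's byte 2 of E1 8C 90 = 0x8C.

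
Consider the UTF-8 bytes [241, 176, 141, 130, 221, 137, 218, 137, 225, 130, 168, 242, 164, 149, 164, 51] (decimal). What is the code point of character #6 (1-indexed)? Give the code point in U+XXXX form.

Offset 0: leading byte 0xF1 = 11110001 → 4-byte char #1 = F1 B0 8D 82.
Offset 4: leading byte 0xDD = 11011101 → 2-byte char #2 = DD 89.
Offset 6: leading byte 0xDA = 11011010 → 2-byte char #3 = DA 89.
Offset 8: leading byte 0xE1 = 11100001 → 3-byte char #4 = E1 82 A8.
Offset 11: leading byte 0xF2 = 11110010 → 4-byte char #5 = F2 A4 95 A4.
Offset 15: leading byte 0x33 = 00110011 → 1-byte char #6 = 33.
Leading byte 0x33 = 00110011 matches 0xxxxxxx → 1-byte sequence.
Byte 1: 0x33 = 00110011, payload 0110011 (7 bits).
Concatenate: 0110011 = 0x33 (7 bits → U+0033).

U+0033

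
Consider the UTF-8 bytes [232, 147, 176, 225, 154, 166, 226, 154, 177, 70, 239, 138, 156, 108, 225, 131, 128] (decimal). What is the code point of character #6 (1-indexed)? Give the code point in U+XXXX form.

Offset 0: leading byte 0xE8 = 11101000 → 3-byte char #1 = E8 93 B0.
Offset 3: leading byte 0xE1 = 11100001 → 3-byte char #2 = E1 9A A6.
Offset 6: leading byte 0xE2 = 11100010 → 3-byte char #3 = E2 9A B1.
Offset 9: leading byte 0x46 = 01000110 → 1-byte char #4 = 46.
Offset 10: leading byte 0xEF = 11101111 → 3-byte char #5 = EF 8A 9C.
Offset 13: leading byte 0x6C = 01101100 → 1-byte char #6 = 6C.
Leading byte 0x6C = 01101100 matches 0xxxxxxx → 1-byte sequence.
Byte 1: 0x6C = 01101100, payload 1101100 (7 bits).
Concatenate: 1101100 = 0x6C (7 bits → U+006C).

U+006C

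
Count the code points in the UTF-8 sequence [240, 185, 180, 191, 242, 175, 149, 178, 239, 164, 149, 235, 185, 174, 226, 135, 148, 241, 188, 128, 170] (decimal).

6

Byte at offset 0: 0xF0 = 11110000 → 4-byte char (#1). Advance 4.
Byte at offset 4: 0xF2 = 11110010 → 4-byte char (#2). Advance 4.
Byte at offset 8: 0xEF = 11101111 → 3-byte char (#3). Advance 3.
Byte at offset 11: 0xEB = 11101011 → 3-byte char (#4). Advance 3.
Byte at offset 14: 0xE2 = 11100010 → 3-byte char (#5). Advance 3.
Byte at offset 17: 0xF1 = 11110001 → 4-byte char (#6). Advance 4.
Reached end at offset 21 after 6 code points.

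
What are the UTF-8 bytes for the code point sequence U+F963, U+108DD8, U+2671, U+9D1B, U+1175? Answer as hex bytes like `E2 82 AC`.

EF A5 A3 F4 88 B7 98 E2 99 B1 E9 B4 9B E1 85 B5

U+F963: 3-byte form → EF A5 A3.
U+108DD8: 4-byte form → F4 88 B7 98.
U+2671: 3-byte form → E2 99 B1.
U+9D1B: 3-byte form → E9 B4 9B.
U+1175: 3-byte form → E1 85 B5.
Concatenated (16 bytes): EF A5 A3 F4 88 B7 98 E2 99 B1 E9 B4 9B E1 85 B5.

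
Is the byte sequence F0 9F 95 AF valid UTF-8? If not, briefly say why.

valid

Leading byte 0xF0 = 11110000 → 4-byte form.
Continuation bytes 0x9F=10011111, 0x95=10010101, 0xAF=10101111 all match 10xxxxxx.
Decoded value 0x1F56F is ≥ 0x10000 (shortest form) and not a surrogate.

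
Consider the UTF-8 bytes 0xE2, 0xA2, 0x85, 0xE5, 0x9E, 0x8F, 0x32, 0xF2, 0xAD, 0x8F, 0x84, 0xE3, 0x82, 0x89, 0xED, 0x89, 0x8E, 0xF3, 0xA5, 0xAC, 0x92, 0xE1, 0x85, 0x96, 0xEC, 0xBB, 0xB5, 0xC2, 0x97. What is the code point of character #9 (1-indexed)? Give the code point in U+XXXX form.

Offset 0: leading byte 0xE2 = 11100010 → 3-byte char #1 = E2 A2 85.
Offset 3: leading byte 0xE5 = 11100101 → 3-byte char #2 = E5 9E 8F.
Offset 6: leading byte 0x32 = 00110010 → 1-byte char #3 = 32.
Offset 7: leading byte 0xF2 = 11110010 → 4-byte char #4 = F2 AD 8F 84.
Offset 11: leading byte 0xE3 = 11100011 → 3-byte char #5 = E3 82 89.
Offset 14: leading byte 0xED = 11101101 → 3-byte char #6 = ED 89 8E.
Offset 17: leading byte 0xF3 = 11110011 → 4-byte char #7 = F3 A5 AC 92.
Offset 21: leading byte 0xE1 = 11100001 → 3-byte char #8 = E1 85 96.
Offset 24: leading byte 0xEC = 11101100 → 3-byte char #9 = EC BB B5.
Leading byte 0xEC = 11101100 matches 1110xxxx → 3-byte sequence.
Byte 1: 0xEC = 11101100, payload 1100 (4 bits).
Byte 2: 0xBB = 10111011 (10xxxxxx ✓), payload 111011.
Byte 3: 0xB5 = 10110101 (10xxxxxx ✓), payload 110101.
Concatenate: 1100111011110101 = 0xCEF5 (16 bits → U+CEF5).

U+CEF5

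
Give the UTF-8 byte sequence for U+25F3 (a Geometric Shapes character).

U+25F3 = 0x25F3 = 9715 decimal. In range U+0800–U+FFFF → 3-byte form: 1110xxxx 10xxxxxx 10xxxxxx.
Binary (16 bits): 0010010111110011.
Split 4+6+6: 0010 | 010111 | 110011.
Byte 1: 11100010 = 0xE2.
Byte 2: 10010111 = 0x97.
Byte 3: 10110011 = 0xB3.

E2 97 B3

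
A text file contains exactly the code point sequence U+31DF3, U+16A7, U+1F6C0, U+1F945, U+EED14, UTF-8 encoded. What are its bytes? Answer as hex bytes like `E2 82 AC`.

U+31DF3: 4-byte form → F0 B1 B7 B3.
U+16A7: 3-byte form → E1 9A A7.
U+1F6C0: 4-byte form → F0 9F 9B 80.
U+1F945: 4-byte form → F0 9F A5 85.
U+EED14: 4-byte form → F3 AE B4 94.
Concatenated (19 bytes): F0 B1 B7 B3 E1 9A A7 F0 9F 9B 80 F0 9F A5 85 F3 AE B4 94.

F0 B1 B7 B3 E1 9A A7 F0 9F 9B 80 F0 9F A5 85 F3 AE B4 94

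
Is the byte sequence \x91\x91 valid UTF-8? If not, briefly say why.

invalid (continuation byte with no leading byte)

Byte 0x91 = 10010001 has the form 10xxxxxx — a continuation byte — but there is no preceding leading byte.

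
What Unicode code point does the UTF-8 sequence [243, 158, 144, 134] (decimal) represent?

Leading byte 0xF3 = 11110011 matches 11110xxx → 4-byte sequence.
Byte 1: 0xF3 = 11110011, payload 011 (3 bits).
Byte 2: 0x9E = 10011110 (10xxxxxx ✓), payload 011110.
Byte 3: 0x90 = 10010000 (10xxxxxx ✓), payload 010000.
Byte 4: 0x86 = 10000110 (10xxxxxx ✓), payload 000110.
Concatenate: 011011110010000000110 = 0xDE406 (21 bits → U+DE406).

U+DE406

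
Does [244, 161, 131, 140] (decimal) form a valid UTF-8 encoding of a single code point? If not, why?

Leading byte 0xF4 = 11110100 → 4-byte form.
Payload = 0x1210CC, which exceeds U+10FFFF, the maximum Unicode code point. (Leading bytes F5–FF, or F4 followed by ≥ 0x90, are invalid.)

invalid (encodes a value above U+10FFFF)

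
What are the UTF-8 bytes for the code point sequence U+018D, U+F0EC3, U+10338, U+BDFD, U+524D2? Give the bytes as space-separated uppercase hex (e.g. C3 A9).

U+018D: 2-byte form → C6 8D.
U+F0EC3: 4-byte form → F3 B0 BB 83.
U+10338: 4-byte form → F0 90 8C B8.
U+BDFD: 3-byte form → EB B7 BD.
U+524D2: 4-byte form → F1 92 93 92.
Concatenated (17 bytes): C6 8D F3 B0 BB 83 F0 90 8C B8 EB B7 BD F1 92 93 92.

C6 8D F3 B0 BB 83 F0 90 8C B8 EB B7 BD F1 92 93 92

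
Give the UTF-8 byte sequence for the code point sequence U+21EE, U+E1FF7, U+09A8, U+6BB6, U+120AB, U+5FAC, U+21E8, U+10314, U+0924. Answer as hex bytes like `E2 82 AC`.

U+21EE: 3-byte form → E2 87 AE.
U+E1FF7: 4-byte form → F3 A1 BF B7.
U+09A8: 3-byte form → E0 A6 A8.
U+6BB6: 3-byte form → E6 AE B6.
U+120AB: 4-byte form → F0 92 82 AB.
U+5FAC: 3-byte form → E5 BE AC.
U+21E8: 3-byte form → E2 87 A8.
U+10314: 4-byte form → F0 90 8C 94.
U+0924: 3-byte form → E0 A4 A4.
Concatenated (30 bytes): E2 87 AE F3 A1 BF B7 E0 A6 A8 E6 AE B6 F0 92 82 AB E5 BE AC E2 87 A8 F0 90 8C 94 E0 A4 A4.

E2 87 AE F3 A1 BF B7 E0 A6 A8 E6 AE B6 F0 92 82 AB E5 BE AC E2 87 A8 F0 90 8C 94 E0 A4 A4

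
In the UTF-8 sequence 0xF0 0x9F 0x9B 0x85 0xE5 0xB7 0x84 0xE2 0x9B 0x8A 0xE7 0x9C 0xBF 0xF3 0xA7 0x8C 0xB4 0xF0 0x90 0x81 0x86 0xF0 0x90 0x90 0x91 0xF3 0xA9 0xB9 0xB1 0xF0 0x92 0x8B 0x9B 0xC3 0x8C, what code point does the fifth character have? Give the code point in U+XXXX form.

Offset 0: leading byte 0xF0 = 11110000 → 4-byte char #1 = F0 9F 9B 85.
Offset 4: leading byte 0xE5 = 11100101 → 3-byte char #2 = E5 B7 84.
Offset 7: leading byte 0xE2 = 11100010 → 3-byte char #3 = E2 9B 8A.
Offset 10: leading byte 0xE7 = 11100111 → 3-byte char #4 = E7 9C BF.
Offset 13: leading byte 0xF3 = 11110011 → 4-byte char #5 = F3 A7 8C B4.
Leading byte 0xF3 = 11110011 matches 11110xxx → 4-byte sequence.
Byte 1: 0xF3 = 11110011, payload 011 (3 bits).
Byte 2: 0xA7 = 10100111 (10xxxxxx ✓), payload 100111.
Byte 3: 0x8C = 10001100 (10xxxxxx ✓), payload 001100.
Byte 4: 0xB4 = 10110100 (10xxxxxx ✓), payload 110100.
Concatenate: 011100111001100110100 = 0xE7334 (21 bits → U+E7334).

U+E7334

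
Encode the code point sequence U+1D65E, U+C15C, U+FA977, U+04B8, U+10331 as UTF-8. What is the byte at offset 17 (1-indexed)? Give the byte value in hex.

1-indexed offset 17 is 0-indexed offset 16.
U+1D65E → 4-byte form F0 9D 99 9E at offsets 0–3.
U+C15C → 3-byte form EC 85 9C at offsets 4–6.
U+FA977 → 4-byte form F3 BA A5 B7 at offsets 7–10.
U+04B8 → 2-byte form D2 B8 at offsets 11–12.
U+10331 → 4-byte form F0 90 8C B1 at offsets 13–16.
Offset 16 falls in char 5's range; it's byte 4 of F0 90 8C B1 = 0xB1.

0xB1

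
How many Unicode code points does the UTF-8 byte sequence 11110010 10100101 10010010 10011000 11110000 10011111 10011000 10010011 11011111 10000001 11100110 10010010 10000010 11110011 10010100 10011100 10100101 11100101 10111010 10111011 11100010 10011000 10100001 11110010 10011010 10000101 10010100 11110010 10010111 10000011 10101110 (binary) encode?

9

Byte at offset 0: 0xF2 = 11110010 → 4-byte char (#1). Advance 4.
Byte at offset 4: 0xF0 = 11110000 → 4-byte char (#2). Advance 4.
Byte at offset 8: 0xDF = 11011111 → 2-byte char (#3). Advance 2.
Byte at offset 10: 0xE6 = 11100110 → 3-byte char (#4). Advance 3.
Byte at offset 13: 0xF3 = 11110011 → 4-byte char (#5). Advance 4.
Byte at offset 17: 0xE5 = 11100101 → 3-byte char (#6). Advance 3.
Byte at offset 20: 0xE2 = 11100010 → 3-byte char (#7). Advance 3.
Byte at offset 23: 0xF2 = 11110010 → 4-byte char (#8). Advance 4.
Byte at offset 27: 0xF2 = 11110010 → 4-byte char (#9). Advance 4.
Reached end at offset 31 after 9 code points.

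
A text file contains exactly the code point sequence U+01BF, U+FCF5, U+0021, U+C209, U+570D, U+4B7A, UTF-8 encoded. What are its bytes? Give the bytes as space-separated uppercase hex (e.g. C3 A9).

C6 BF EF B3 B5 21 EC 88 89 E5 9C 8D E4 AD BA

U+01BF: 2-byte form → C6 BF.
U+FCF5: 3-byte form → EF B3 B5.
U+0021: 1-byte form → 21.
U+C209: 3-byte form → EC 88 89.
U+570D: 3-byte form → E5 9C 8D.
U+4B7A: 3-byte form → E4 AD BA.
Concatenated (15 bytes): C6 BF EF B3 B5 21 EC 88 89 E5 9C 8D E4 AD BA.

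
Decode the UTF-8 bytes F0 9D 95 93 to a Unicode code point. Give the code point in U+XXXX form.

Leading byte 0xF0 = 11110000 matches 11110xxx → 4-byte sequence.
Byte 1: 0xF0 = 11110000, payload 000 (3 bits).
Byte 2: 0x9D = 10011101 (10xxxxxx ✓), payload 011101.
Byte 3: 0x95 = 10010101 (10xxxxxx ✓), payload 010101.
Byte 4: 0x93 = 10010011 (10xxxxxx ✓), payload 010011.
Concatenate: 000011101010101010011 = 0x1D553 (21 bits → U+1D553).

U+1D553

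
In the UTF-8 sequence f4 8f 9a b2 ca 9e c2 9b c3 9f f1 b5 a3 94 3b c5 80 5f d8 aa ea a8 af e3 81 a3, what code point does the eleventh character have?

U+3063

Offset 0: leading byte 0xF4 = 11110100 → 4-byte char #1 = F4 8F 9A B2.
Offset 4: leading byte 0xCA = 11001010 → 2-byte char #2 = CA 9E.
Offset 6: leading byte 0xC2 = 11000010 → 2-byte char #3 = C2 9B.
Offset 8: leading byte 0xC3 = 11000011 → 2-byte char #4 = C3 9F.
Offset 10: leading byte 0xF1 = 11110001 → 4-byte char #5 = F1 B5 A3 94.
Offset 14: leading byte 0x3B = 00111011 → 1-byte char #6 = 3B.
Offset 15: leading byte 0xC5 = 11000101 → 2-byte char #7 = C5 80.
Offset 17: leading byte 0x5F = 01011111 → 1-byte char #8 = 5F.
Offset 18: leading byte 0xD8 = 11011000 → 2-byte char #9 = D8 AA.
Offset 20: leading byte 0xEA = 11101010 → 3-byte char #10 = EA A8 AF.
Offset 23: leading byte 0xE3 = 11100011 → 3-byte char #11 = E3 81 A3.
Leading byte 0xE3 = 11100011 matches 1110xxxx → 3-byte sequence.
Byte 1: 0xE3 = 11100011, payload 0011 (4 bits).
Byte 2: 0x81 = 10000001 (10xxxxxx ✓), payload 000001.
Byte 3: 0xA3 = 10100011 (10xxxxxx ✓), payload 100011.
Concatenate: 0011000001100011 = 0x3063 (16 bits → U+3063).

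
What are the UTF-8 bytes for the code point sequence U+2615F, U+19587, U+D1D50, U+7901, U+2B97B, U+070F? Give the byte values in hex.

F0 A6 85 9F F0 99 96 87 F3 91 B5 90 E7 A4 81 F0 AB A5 BB DC 8F

U+2615F: 4-byte form → F0 A6 85 9F.
U+19587: 4-byte form → F0 99 96 87.
U+D1D50: 4-byte form → F3 91 B5 90.
U+7901: 3-byte form → E7 A4 81.
U+2B97B: 4-byte form → F0 AB A5 BB.
U+070F: 2-byte form → DC 8F.
Concatenated (21 bytes): F0 A6 85 9F F0 99 96 87 F3 91 B5 90 E7 A4 81 F0 AB A5 BB DC 8F.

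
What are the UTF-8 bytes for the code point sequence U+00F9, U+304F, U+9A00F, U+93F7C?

U+00F9: 2-byte form → C3 B9.
U+304F: 3-byte form → E3 81 8F.
U+9A00F: 4-byte form → F2 9A 80 8F.
U+93F7C: 4-byte form → F2 93 BD BC.
Concatenated (13 bytes): C3 B9 E3 81 8F F2 9A 80 8F F2 93 BD BC.

C3 B9 E3 81 8F F2 9A 80 8F F2 93 BD BC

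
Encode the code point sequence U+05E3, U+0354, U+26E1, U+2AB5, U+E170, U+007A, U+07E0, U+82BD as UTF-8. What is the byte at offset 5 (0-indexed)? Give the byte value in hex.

U+05E3 → 2-byte form D7 A3 at offsets 0–1.
U+0354 → 2-byte form CD 94 at offsets 2–3.
U+26E1 → 3-byte form E2 9B A1 at offsets 4–6.
Offset 5 falls in char 3's range; it's byte 2 of E2 9B A1 = 0x9B.

0x9B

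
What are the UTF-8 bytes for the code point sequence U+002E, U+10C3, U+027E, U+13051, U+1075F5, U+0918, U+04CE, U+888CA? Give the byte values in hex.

2E E1 83 83 C9 BE F0 93 81 91 F4 87 97 B5 E0 A4 98 D3 8E F2 88 A3 8A

U+002E: 1-byte form → 2E.
U+10C3: 3-byte form → E1 83 83.
U+027E: 2-byte form → C9 BE.
U+13051: 4-byte form → F0 93 81 91.
U+1075F5: 4-byte form → F4 87 97 B5.
U+0918: 3-byte form → E0 A4 98.
U+04CE: 2-byte form → D3 8E.
U+888CA: 4-byte form → F2 88 A3 8A.
Concatenated (23 bytes): 2E E1 83 83 C9 BE F0 93 81 91 F4 87 97 B5 E0 A4 98 D3 8E F2 88 A3 8A.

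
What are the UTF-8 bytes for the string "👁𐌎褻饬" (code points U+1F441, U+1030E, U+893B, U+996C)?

U+1F441: 4-byte form → F0 9F 91 81.
U+1030E: 4-byte form → F0 90 8C 8E.
U+893B: 3-byte form → E8 A4 BB.
U+996C: 3-byte form → E9 A5 AC.
Concatenated (14 bytes): F0 9F 91 81 F0 90 8C 8E E8 A4 BB E9 A5 AC.

F0 9F 91 81 F0 90 8C 8E E8 A4 BB E9 A5 AC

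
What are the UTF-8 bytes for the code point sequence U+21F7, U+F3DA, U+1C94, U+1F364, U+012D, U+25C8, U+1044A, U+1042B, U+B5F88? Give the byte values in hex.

U+21F7: 3-byte form → E2 87 B7.
U+F3DA: 3-byte form → EF 8F 9A.
U+1C94: 3-byte form → E1 B2 94.
U+1F364: 4-byte form → F0 9F 8D A4.
U+012D: 2-byte form → C4 AD.
U+25C8: 3-byte form → E2 97 88.
U+1044A: 4-byte form → F0 90 91 8A.
U+1042B: 4-byte form → F0 90 90 AB.
U+B5F88: 4-byte form → F2 B5 BE 88.
Concatenated (30 bytes): E2 87 B7 EF 8F 9A E1 B2 94 F0 9F 8D A4 C4 AD E2 97 88 F0 90 91 8A F0 90 90 AB F2 B5 BE 88.

E2 87 B7 EF 8F 9A E1 B2 94 F0 9F 8D A4 C4 AD E2 97 88 F0 90 91 8A F0 90 90 AB F2 B5 BE 88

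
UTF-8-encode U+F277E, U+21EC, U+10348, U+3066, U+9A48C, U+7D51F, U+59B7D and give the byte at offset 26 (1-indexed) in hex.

1-indexed offset 26 is 0-indexed offset 25.
U+F277E → 4-byte form F3 B2 9D BE at offsets 0–3.
U+21EC → 3-byte form E2 87 AC at offsets 4–6.
U+10348 → 4-byte form F0 90 8D 88 at offsets 7–10.
U+3066 → 3-byte form E3 81 A6 at offsets 11–13.
U+9A48C → 4-byte form F2 9A 92 8C at offsets 14–17.
U+7D51F → 4-byte form F1 BD 94 9F at offsets 18–21.
U+59B7D → 4-byte form F1 99 AD BD at offsets 22–25.
Offset 25 falls in char 7's range; it's byte 4 of F1 99 AD BD = 0xBD.

0xBD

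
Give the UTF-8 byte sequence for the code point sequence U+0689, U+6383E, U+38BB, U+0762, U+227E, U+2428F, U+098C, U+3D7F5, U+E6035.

DA 89 F1 A3 A0 BE E3 A2 BB DD A2 E2 89 BE F0 A4 8A 8F E0 A6 8C F0 BD 9F B5 F3 A6 80 B5

U+0689: 2-byte form → DA 89.
U+6383E: 4-byte form → F1 A3 A0 BE.
U+38BB: 3-byte form → E3 A2 BB.
U+0762: 2-byte form → DD A2.
U+227E: 3-byte form → E2 89 BE.
U+2428F: 4-byte form → F0 A4 8A 8F.
U+098C: 3-byte form → E0 A6 8C.
U+3D7F5: 4-byte form → F0 BD 9F B5.
U+E6035: 4-byte form → F3 A6 80 B5.
Concatenated (29 bytes): DA 89 F1 A3 A0 BE E3 A2 BB DD A2 E2 89 BE F0 A4 8A 8F E0 A6 8C F0 BD 9F B5 F3 A6 80 B5.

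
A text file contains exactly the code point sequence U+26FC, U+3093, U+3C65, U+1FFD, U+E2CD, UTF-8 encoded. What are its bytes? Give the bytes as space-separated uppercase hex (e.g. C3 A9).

E2 9B BC E3 82 93 E3 B1 A5 E1 BF BD EE 8B 8D

U+26FC: 3-byte form → E2 9B BC.
U+3093: 3-byte form → E3 82 93.
U+3C65: 3-byte form → E3 B1 A5.
U+1FFD: 3-byte form → E1 BF BD.
U+E2CD: 3-byte form → EE 8B 8D.
Concatenated (15 bytes): E2 9B BC E3 82 93 E3 B1 A5 E1 BF BD EE 8B 8D.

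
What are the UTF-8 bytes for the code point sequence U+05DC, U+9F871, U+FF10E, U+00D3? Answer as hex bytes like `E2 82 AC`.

D7 9C F2 9F A1 B1 F3 BF 84 8E C3 93

U+05DC: 2-byte form → D7 9C.
U+9F871: 4-byte form → F2 9F A1 B1.
U+FF10E: 4-byte form → F3 BF 84 8E.
U+00D3: 2-byte form → C3 93.
Concatenated (12 bytes): D7 9C F2 9F A1 B1 F3 BF 84 8E C3 93.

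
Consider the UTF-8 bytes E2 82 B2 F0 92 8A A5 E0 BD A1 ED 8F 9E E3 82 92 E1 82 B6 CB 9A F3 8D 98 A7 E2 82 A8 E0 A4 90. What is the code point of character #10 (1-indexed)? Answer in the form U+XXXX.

Offset 0: leading byte 0xE2 = 11100010 → 3-byte char #1 = E2 82 B2.
Offset 3: leading byte 0xF0 = 11110000 → 4-byte char #2 = F0 92 8A A5.
Offset 7: leading byte 0xE0 = 11100000 → 3-byte char #3 = E0 BD A1.
Offset 10: leading byte 0xED = 11101101 → 3-byte char #4 = ED 8F 9E.
Offset 13: leading byte 0xE3 = 11100011 → 3-byte char #5 = E3 82 92.
Offset 16: leading byte 0xE1 = 11100001 → 3-byte char #6 = E1 82 B6.
Offset 19: leading byte 0xCB = 11001011 → 2-byte char #7 = CB 9A.
Offset 21: leading byte 0xF3 = 11110011 → 4-byte char #8 = F3 8D 98 A7.
Offset 25: leading byte 0xE2 = 11100010 → 3-byte char #9 = E2 82 A8.
Offset 28: leading byte 0xE0 = 11100000 → 3-byte char #10 = E0 A4 90.
Leading byte 0xE0 = 11100000 matches 1110xxxx → 3-byte sequence.
Byte 1: 0xE0 = 11100000, payload 0000 (4 bits).
Byte 2: 0xA4 = 10100100 (10xxxxxx ✓), payload 100100.
Byte 3: 0x90 = 10010000 (10xxxxxx ✓), payload 010000.
Concatenate: 0000100100010000 = 0x910 (16 bits → U+0910).

U+0910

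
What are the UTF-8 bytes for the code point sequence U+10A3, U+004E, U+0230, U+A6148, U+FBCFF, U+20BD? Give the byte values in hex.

E1 82 A3 4E C8 B0 F2 A6 85 88 F3 BB B3 BF E2 82 BD

U+10A3: 3-byte form → E1 82 A3.
U+004E: 1-byte form → 4E.
U+0230: 2-byte form → C8 B0.
U+A6148: 4-byte form → F2 A6 85 88.
U+FBCFF: 4-byte form → F3 BB B3 BF.
U+20BD: 3-byte form → E2 82 BD.
Concatenated (17 bytes): E1 82 A3 4E C8 B0 F2 A6 85 88 F3 BB B3 BF E2 82 BD.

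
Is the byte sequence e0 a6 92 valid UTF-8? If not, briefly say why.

Leading byte 0xE0 = 11100000 → 3-byte form.
Continuation bytes 0xA6=10100110, 0x92=10010010 all match 10xxxxxx.
Decoded value 0x992 is ≥ 0x800 (shortest form) and not a surrogate.

valid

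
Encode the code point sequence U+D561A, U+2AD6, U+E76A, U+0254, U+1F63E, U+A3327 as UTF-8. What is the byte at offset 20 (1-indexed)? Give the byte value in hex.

1-indexed offset 20 is 0-indexed offset 19.
U+D561A → 4-byte form F3 95 98 9A at offsets 0–3.
U+2AD6 → 3-byte form E2 AB 96 at offsets 4–6.
U+E76A → 3-byte form EE 9D AA at offsets 7–9.
U+0254 → 2-byte form C9 94 at offsets 10–11.
U+1F63E → 4-byte form F0 9F 98 BE at offsets 12–15.
U+A3327 → 4-byte form F2 A3 8C A7 at offsets 16–19.
Offset 19 falls in char 6's range; it's byte 4 of F2 A3 8C A7 = 0xA7.

0xA7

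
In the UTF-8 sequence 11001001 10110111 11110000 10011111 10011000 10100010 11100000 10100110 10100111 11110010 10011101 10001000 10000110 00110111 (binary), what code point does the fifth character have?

U+0037

Offset 0: leading byte 0xC9 = 11001001 → 2-byte char #1 = C9 B7.
Offset 2: leading byte 0xF0 = 11110000 → 4-byte char #2 = F0 9F 98 A2.
Offset 6: leading byte 0xE0 = 11100000 → 3-byte char #3 = E0 A6 A7.
Offset 9: leading byte 0xF2 = 11110010 → 4-byte char #4 = F2 9D 88 86.
Offset 13: leading byte 0x37 = 00110111 → 1-byte char #5 = 37.
Leading byte 0x37 = 00110111 matches 0xxxxxxx → 1-byte sequence.
Byte 1: 0x37 = 00110111, payload 0110111 (7 bits).
Concatenate: 0110111 = 0x37 (7 bits → U+0037).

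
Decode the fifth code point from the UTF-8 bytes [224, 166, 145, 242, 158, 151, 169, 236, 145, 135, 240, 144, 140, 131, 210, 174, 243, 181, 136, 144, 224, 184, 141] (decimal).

Offset 0: leading byte 0xE0 = 11100000 → 3-byte char #1 = E0 A6 91.
Offset 3: leading byte 0xF2 = 11110010 → 4-byte char #2 = F2 9E 97 A9.
Offset 7: leading byte 0xEC = 11101100 → 3-byte char #3 = EC 91 87.
Offset 10: leading byte 0xF0 = 11110000 → 4-byte char #4 = F0 90 8C 83.
Offset 14: leading byte 0xD2 = 11010010 → 2-byte char #5 = D2 AE.
Leading byte 0xD2 = 11010010 matches 110xxxxx → 2-byte sequence.
Byte 1: 0xD2 = 11010010, payload 10010 (5 bits).
Byte 2: 0xAE = 10101110 (10xxxxxx ✓), payload 101110.
Concatenate: 10010101110 = 0x4AE (11 bits → U+04AE).

U+04AE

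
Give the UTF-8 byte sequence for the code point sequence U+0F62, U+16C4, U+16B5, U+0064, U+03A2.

U+0F62: 3-byte form → E0 BD A2.
U+16C4: 3-byte form → E1 9B 84.
U+16B5: 3-byte form → E1 9A B5.
U+0064: 1-byte form → 64.
U+03A2: 2-byte form → CE A2.
Concatenated (12 bytes): E0 BD A2 E1 9B 84 E1 9A B5 64 CE A2.

E0 BD A2 E1 9B 84 E1 9A B5 64 CE A2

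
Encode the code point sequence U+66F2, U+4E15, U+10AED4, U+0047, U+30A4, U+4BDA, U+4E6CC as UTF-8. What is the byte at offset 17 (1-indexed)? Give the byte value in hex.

1-indexed offset 17 is 0-indexed offset 16.
U+66F2 → 3-byte form E6 9B B2 at offsets 0–2.
U+4E15 → 3-byte form E4 B8 95 at offsets 3–5.
U+10AED4 → 4-byte form F4 8A BB 94 at offsets 6–9.
U+0047 → 1-byte form 47 at offsets 10–10.
U+30A4 → 3-byte form E3 82 A4 at offsets 11–13.
U+4BDA → 3-byte form E4 AF 9A at offsets 14–16.
Offset 16 falls in char 6's range; it's byte 3 of E4 AF 9A = 0x9A.

0x9A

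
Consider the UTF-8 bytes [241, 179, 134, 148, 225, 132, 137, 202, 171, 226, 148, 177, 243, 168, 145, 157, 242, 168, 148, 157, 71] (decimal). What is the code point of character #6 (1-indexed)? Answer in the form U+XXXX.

U+A851D

Offset 0: leading byte 0xF1 = 11110001 → 4-byte char #1 = F1 B3 86 94.
Offset 4: leading byte 0xE1 = 11100001 → 3-byte char #2 = E1 84 89.
Offset 7: leading byte 0xCA = 11001010 → 2-byte char #3 = CA AB.
Offset 9: leading byte 0xE2 = 11100010 → 3-byte char #4 = E2 94 B1.
Offset 12: leading byte 0xF3 = 11110011 → 4-byte char #5 = F3 A8 91 9D.
Offset 16: leading byte 0xF2 = 11110010 → 4-byte char #6 = F2 A8 94 9D.
Leading byte 0xF2 = 11110010 matches 11110xxx → 4-byte sequence.
Byte 1: 0xF2 = 11110010, payload 010 (3 bits).
Byte 2: 0xA8 = 10101000 (10xxxxxx ✓), payload 101000.
Byte 3: 0x94 = 10010100 (10xxxxxx ✓), payload 010100.
Byte 4: 0x9D = 10011101 (10xxxxxx ✓), payload 011101.
Concatenate: 010101000010100011101 = 0xA851D (21 bits → U+A851D).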